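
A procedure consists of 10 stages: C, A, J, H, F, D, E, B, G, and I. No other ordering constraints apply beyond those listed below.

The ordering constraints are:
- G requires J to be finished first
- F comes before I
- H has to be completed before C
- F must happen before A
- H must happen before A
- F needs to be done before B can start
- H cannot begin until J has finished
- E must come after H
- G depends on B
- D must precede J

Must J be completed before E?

Yes

Chaining the stated constraints: J → H → E.
So J must precede E in any valid ordering.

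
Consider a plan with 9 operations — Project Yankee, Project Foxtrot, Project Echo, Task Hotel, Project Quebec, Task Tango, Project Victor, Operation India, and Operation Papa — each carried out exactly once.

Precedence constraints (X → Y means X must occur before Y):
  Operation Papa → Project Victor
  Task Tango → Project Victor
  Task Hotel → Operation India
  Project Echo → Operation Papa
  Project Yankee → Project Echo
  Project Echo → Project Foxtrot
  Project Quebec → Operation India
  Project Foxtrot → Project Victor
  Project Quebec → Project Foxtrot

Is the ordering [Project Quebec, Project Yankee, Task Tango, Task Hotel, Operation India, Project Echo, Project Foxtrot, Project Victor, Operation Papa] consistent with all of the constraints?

No

Here Operation Papa comes after Project Victor.
That contradicts the constraint that Operation Papa must precede Project Victor.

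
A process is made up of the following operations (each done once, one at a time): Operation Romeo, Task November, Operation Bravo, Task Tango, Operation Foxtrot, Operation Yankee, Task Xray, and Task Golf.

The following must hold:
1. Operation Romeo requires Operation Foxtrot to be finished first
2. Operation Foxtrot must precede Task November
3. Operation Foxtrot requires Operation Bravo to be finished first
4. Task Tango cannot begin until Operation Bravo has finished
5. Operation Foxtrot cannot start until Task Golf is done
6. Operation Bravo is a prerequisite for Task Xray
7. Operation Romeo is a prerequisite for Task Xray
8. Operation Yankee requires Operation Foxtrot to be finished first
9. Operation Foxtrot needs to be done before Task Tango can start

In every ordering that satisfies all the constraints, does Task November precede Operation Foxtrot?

No

There is a chain Operation Foxtrot → Task November, which puts Operation Foxtrot before Task November.
So Task November never precedes Operation Foxtrot.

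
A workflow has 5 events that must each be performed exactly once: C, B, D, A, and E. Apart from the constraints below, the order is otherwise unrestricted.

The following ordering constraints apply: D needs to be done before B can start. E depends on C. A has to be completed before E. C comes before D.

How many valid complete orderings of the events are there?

9

2 events have no prerequisites (C, A), so any of them could come first.
Enumerating by repeatedly choosing an available event (one whose prerequisites are all placed) gives 9 distinct complete orderings.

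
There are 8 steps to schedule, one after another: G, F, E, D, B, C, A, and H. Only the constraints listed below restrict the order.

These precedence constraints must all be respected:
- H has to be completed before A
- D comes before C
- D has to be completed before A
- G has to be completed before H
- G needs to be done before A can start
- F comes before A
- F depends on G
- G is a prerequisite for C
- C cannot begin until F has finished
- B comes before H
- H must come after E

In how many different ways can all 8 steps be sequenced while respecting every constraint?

4 steps have no prerequisites (G, E, D, B), so any of them could come first.
Systematically extending each partial ordering one step at a time and counting, there are 306 complete orderings.

306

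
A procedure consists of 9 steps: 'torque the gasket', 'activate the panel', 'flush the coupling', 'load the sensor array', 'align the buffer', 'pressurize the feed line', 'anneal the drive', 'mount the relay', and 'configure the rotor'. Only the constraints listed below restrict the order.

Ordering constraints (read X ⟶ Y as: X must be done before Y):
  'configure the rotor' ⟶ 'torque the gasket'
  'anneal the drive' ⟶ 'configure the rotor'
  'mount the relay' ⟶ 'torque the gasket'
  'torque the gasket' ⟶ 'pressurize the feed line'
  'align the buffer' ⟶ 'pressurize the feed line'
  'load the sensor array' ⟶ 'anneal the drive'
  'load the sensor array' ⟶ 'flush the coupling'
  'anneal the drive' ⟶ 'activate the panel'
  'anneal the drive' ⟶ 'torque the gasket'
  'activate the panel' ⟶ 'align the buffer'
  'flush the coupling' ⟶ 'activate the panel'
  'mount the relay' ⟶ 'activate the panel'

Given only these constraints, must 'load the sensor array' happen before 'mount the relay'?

No

'load the sensor array' and 'mount the relay' are not related by any chain of constraints.
There exist valid orderings with 'mount the relay' before 'load the sensor array', so 'load the sensor array' is not required to come first.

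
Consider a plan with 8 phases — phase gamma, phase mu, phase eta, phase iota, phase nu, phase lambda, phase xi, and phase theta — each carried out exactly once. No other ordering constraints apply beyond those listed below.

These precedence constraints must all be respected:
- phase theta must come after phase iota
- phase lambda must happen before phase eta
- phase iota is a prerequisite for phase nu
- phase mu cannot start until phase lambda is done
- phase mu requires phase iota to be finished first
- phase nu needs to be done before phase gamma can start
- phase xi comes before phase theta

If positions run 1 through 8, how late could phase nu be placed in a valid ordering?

Following the constraints forward from phase nu, its only required successor is phase gamma.
With 1 mandatory successor out of 8 phases total, the latest slot for phase nu is 8−1 = 7, and it's reachable by doing all non-successors before phase nu.

7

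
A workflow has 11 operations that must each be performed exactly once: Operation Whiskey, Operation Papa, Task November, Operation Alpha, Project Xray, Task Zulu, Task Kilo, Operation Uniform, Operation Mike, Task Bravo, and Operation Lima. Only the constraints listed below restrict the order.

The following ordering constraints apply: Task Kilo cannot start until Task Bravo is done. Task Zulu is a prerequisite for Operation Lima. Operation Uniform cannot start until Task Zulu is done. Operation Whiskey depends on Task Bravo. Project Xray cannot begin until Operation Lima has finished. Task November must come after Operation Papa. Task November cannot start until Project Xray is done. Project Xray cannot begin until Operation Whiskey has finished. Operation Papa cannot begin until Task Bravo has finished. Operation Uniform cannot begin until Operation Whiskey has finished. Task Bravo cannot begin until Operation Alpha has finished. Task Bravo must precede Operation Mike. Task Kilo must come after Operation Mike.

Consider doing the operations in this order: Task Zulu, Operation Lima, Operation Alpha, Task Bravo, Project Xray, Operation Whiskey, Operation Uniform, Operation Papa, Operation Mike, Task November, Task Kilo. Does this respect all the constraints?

Here Operation Whiskey comes after Project Xray.
Since Operation Whiskey is required before Project Xray, the ordering is invalid.

No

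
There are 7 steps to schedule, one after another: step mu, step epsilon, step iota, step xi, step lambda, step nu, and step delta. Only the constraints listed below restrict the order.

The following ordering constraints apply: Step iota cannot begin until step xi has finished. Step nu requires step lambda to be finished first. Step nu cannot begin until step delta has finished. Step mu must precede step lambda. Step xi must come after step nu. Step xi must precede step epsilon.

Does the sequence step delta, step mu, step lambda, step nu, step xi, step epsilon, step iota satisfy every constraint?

Going through the constraints one by one, each required predecessor appears earlier in the sequence than its dependent — e.g. step delta (position 1) is before step nu (position 4), as required.

Yes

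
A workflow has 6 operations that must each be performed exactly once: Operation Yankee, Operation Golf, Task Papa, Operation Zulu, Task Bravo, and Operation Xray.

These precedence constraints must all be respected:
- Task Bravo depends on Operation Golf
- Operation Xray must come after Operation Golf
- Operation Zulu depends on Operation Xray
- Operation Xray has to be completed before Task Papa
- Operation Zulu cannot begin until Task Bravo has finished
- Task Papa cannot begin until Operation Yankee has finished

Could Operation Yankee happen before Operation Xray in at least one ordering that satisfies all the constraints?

The constraints leave Operation Yankee and Operation Xray unordered relative to each other; nothing requires Operation Xray earlier.
That means at least one valid schedule has Operation Yankee before Operation Xray.

Yes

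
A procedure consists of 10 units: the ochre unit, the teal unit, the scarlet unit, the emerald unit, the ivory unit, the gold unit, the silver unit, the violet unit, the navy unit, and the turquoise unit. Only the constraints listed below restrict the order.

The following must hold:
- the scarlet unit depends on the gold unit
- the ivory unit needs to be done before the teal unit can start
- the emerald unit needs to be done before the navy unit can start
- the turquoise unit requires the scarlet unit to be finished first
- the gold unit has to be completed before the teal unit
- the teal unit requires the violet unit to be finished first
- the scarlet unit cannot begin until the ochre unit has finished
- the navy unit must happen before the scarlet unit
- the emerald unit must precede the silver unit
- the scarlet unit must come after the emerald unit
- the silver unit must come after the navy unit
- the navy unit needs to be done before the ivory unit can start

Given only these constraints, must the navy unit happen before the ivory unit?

Yes

Following the dependencies: the navy unit → the ivory unit.
Hence the navy unit necessarily comes before the ivory unit.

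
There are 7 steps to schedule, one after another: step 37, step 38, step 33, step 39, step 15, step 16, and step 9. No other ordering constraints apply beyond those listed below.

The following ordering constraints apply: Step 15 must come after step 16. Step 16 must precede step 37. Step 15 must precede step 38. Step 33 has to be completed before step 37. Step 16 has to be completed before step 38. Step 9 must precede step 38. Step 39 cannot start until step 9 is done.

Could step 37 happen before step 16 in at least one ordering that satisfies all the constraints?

No

The constraints give a chain step 16 → step 37, which forces step 16 before step 37.
Hence step 37 can never be scheduled before step 16.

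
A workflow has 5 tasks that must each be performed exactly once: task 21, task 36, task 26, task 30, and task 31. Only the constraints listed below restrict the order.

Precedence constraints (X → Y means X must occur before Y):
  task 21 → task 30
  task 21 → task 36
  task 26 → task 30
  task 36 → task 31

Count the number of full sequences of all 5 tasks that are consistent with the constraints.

9

2 tasks have no prerequisites (task 21, task 26), so any of them could come first.
Counting all ways to extend the partial order to a total order gives 9.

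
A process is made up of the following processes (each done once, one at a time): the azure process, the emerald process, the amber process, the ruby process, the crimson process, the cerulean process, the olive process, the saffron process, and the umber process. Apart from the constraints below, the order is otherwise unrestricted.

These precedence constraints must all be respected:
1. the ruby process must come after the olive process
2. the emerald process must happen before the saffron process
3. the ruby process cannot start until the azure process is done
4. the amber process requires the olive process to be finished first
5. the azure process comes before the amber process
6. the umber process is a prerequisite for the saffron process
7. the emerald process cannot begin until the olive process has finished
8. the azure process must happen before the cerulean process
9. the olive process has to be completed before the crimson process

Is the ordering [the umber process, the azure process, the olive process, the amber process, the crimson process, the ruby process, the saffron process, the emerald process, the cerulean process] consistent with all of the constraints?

No

In the proposed order, the saffron process appears before the emerald process.
But one of the constraints requires the emerald process before the saffron process, so this ordering violates it.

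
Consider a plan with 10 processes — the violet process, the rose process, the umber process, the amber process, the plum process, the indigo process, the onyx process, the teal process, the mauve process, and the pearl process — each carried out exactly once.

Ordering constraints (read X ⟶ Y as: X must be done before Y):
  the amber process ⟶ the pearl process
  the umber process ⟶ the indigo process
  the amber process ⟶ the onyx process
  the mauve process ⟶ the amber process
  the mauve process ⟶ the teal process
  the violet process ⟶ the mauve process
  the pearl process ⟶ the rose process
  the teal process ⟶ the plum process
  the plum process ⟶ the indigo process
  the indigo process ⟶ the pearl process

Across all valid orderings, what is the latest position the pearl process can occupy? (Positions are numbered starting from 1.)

Following the constraints forward from the pearl process, its only required successor is the rose process.
So at least 1 process follows the pearl process, putting the pearl process no later than position 9. That position is achievable by scheduling everything else first.

9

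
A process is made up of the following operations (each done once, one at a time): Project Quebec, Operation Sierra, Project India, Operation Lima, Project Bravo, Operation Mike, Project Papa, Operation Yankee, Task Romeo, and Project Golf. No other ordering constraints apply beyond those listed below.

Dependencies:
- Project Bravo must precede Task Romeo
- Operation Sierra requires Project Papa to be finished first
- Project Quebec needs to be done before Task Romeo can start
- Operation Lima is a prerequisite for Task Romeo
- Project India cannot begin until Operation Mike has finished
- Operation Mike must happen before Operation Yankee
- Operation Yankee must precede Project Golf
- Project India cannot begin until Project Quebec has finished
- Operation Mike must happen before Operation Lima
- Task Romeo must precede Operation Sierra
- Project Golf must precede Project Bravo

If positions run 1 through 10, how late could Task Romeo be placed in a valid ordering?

Following the constraints forward from Task Romeo, its only required successor is Operation Sierra.
With 1 mandatory successor out of 10 operations total, the latest slot for Task Romeo is 10−1 = 9, and it's reachable by doing all non-successors before Task Romeo.

9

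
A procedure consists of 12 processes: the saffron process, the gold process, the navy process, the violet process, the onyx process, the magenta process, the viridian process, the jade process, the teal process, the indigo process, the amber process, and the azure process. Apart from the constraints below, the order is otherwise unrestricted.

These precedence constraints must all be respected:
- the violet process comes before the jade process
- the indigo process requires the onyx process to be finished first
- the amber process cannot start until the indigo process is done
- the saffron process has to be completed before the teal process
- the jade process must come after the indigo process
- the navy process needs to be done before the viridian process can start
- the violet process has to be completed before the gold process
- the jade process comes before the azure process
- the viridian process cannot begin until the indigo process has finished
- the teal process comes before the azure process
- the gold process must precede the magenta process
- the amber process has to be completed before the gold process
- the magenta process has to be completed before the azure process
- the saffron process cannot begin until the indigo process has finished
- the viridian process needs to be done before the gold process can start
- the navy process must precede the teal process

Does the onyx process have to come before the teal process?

Chaining the stated constraints: the onyx process → the indigo process → the saffron process → the teal process.
So the onyx process must precede the teal process in any valid ordering.

Yes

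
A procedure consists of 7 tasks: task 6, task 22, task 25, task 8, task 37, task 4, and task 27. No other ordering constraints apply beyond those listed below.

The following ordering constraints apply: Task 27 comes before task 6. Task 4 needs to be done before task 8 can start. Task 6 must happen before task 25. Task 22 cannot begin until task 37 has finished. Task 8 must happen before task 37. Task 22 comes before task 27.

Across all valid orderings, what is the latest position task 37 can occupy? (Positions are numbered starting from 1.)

3

The tasks that are forced after task 37, directly or by a chain of constraints, are task 6, task 22, task 25, task 27. That's 4 tasks.
So at least 4 tasks follow task 37, putting task 37 no later than position 3. That position is achievable by scheduling everything else first.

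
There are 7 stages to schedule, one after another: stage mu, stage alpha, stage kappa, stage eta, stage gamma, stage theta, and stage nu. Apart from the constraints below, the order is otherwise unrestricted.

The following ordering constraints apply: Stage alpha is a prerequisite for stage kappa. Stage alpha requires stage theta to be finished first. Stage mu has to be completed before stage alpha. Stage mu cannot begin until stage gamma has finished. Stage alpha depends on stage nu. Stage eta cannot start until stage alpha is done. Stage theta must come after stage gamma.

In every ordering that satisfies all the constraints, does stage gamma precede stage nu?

No chain of constraints connects stage gamma to stage nu in either direction.
So stage gamma can come before stage nu or after — it is not forced.

No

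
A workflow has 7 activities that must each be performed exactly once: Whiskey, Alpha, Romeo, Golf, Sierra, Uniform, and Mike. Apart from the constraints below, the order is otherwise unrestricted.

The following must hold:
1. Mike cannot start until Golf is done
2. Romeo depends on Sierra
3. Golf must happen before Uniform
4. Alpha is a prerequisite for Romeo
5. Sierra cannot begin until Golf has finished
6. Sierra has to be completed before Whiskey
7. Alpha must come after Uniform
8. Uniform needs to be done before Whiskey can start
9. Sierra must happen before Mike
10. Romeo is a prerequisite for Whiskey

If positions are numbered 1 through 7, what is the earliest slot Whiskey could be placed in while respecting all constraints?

The activities that are forced before Whiskey, directly or transitively, are Alpha, Romeo, Golf, Sierra, Uniform. That's 5 activities.
So at minimum 5 activities come before Whiskey, putting Whiskey no earlier than position 6. That position is achievable by scheduling exactly those predecessors first.

6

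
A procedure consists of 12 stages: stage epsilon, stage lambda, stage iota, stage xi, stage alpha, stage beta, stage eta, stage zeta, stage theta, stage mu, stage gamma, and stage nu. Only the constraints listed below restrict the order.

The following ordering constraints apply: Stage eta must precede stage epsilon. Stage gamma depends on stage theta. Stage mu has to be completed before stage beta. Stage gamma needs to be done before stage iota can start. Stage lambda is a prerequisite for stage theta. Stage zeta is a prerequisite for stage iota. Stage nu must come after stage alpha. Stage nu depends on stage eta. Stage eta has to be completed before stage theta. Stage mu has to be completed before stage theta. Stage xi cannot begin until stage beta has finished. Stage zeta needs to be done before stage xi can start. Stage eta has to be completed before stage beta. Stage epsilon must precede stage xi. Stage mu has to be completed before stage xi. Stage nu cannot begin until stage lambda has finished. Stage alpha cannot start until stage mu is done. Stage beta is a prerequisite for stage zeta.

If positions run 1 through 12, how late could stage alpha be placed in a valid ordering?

Following the constraints forward from stage alpha, its only required successor is stage nu.
So at least 1 stage follows stage alpha, putting stage alpha no later than position 11. That position is achievable by scheduling everything else first.

11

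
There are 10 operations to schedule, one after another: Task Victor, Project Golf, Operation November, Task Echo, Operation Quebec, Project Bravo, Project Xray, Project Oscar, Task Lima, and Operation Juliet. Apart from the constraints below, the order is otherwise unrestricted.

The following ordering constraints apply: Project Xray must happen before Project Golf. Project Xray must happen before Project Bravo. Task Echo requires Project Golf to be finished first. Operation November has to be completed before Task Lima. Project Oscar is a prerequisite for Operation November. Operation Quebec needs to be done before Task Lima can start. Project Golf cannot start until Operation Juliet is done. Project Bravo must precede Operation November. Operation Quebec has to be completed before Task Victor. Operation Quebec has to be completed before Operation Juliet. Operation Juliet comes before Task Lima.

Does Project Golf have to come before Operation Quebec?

No

The constraints actually force Operation Quebec before Project Golf (via Operation Quebec → Operation Juliet → Project Golf), not the other way around.
So Project Golf never precedes Operation Quebec.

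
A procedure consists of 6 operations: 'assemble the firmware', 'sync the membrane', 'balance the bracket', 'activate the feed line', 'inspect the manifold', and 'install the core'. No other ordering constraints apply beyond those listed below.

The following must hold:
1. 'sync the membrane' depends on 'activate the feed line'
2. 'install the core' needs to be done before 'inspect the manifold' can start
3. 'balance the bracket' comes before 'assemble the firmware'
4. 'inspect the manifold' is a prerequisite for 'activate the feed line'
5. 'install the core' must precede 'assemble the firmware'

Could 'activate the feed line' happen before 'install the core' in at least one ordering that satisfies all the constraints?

No

Following 'install the core' → 'inspect the manifold' → 'activate the feed line', 'install the core' must precede 'activate the feed line' in every valid ordering.
So no valid ordering can have 'activate the feed line' before 'install the core'.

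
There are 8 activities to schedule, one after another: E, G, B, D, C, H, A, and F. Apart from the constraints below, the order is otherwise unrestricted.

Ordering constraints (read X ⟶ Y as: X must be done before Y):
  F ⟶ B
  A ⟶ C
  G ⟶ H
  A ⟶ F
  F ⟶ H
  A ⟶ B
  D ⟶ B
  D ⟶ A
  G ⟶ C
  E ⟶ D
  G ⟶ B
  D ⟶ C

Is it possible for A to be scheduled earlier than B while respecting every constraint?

Yes

Every valid ordering already has A before B (the constraints require it), so in particular at least one does.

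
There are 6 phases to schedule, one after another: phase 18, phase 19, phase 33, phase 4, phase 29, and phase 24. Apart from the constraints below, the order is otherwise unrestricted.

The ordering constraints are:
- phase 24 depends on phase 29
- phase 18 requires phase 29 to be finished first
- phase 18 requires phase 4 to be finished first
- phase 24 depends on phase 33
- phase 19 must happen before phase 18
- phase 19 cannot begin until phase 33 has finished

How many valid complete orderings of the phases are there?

37

The phases with no prerequisites are phase 33, phase 4, phase 29; any of them can be placed first.
Counting all ways to extend the partial order to a total order gives 37.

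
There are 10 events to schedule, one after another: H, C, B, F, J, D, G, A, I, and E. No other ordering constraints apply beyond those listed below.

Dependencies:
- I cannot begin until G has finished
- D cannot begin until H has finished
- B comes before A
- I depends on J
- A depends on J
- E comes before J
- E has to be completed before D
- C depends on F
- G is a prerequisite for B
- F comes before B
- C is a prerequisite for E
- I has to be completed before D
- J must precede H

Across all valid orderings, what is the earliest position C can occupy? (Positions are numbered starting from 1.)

2

Working backwards through the constraints from C, its only required predecessor is F.
So at minimum 1 event comes before C, putting C no earlier than position 2. That position is achievable by scheduling exactly that predecessor first.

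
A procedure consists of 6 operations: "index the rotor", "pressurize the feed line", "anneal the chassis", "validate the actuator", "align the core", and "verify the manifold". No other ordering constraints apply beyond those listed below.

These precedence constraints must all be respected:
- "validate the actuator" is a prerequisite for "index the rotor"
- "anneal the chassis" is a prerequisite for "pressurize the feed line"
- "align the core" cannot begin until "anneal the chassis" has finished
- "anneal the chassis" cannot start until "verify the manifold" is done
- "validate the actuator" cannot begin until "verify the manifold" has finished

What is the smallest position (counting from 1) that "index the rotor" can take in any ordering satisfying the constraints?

3

The operations that are forced before "index the rotor", directly or transitively, are "validate the actuator", "verify the manifold". That's 2 operations.
With 2 mandatory predecessors, the earliest "index the rotor" can sit is position 2+1 = 3, and placing just those 2 first achieves it.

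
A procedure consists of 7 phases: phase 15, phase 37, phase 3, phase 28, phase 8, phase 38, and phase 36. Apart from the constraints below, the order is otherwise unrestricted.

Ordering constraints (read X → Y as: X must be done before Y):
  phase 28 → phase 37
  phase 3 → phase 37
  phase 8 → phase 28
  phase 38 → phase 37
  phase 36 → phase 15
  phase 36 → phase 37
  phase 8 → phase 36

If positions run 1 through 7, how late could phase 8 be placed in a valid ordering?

Every phase that must follow phase 8 has to come after it. Tracing all chains starting from phase 8, those phases are: phase 15, phase 37, phase 28, phase 36 — 4 in total.
With 4 mandatory successors out of 7 phases total, the latest slot for phase 8 is 7−4 = 3, and it's reachable by doing all non-successors before phase 8.

3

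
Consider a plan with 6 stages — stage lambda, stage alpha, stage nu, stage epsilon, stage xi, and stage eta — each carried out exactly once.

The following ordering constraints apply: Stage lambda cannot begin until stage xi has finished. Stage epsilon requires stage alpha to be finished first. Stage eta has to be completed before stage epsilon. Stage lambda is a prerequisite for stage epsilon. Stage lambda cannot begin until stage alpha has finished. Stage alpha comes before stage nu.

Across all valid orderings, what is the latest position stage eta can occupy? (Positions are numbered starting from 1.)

The only stage forced after stage eta (directly or by a chain) is stage epsilon.
With 1 mandatory successor out of 6 stages total, the latest slot for stage eta is 6−1 = 5, and it's reachable by doing all non-successors before stage eta.

5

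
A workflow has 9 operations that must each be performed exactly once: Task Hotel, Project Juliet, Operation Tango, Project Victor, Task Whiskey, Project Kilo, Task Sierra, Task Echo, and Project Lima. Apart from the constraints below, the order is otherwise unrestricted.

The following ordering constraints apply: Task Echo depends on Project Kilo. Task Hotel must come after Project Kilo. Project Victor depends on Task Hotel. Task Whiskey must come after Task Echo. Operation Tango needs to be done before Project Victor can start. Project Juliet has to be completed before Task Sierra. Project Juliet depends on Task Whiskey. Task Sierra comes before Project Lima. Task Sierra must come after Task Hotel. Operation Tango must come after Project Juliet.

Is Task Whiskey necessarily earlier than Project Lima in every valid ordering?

Chaining the stated constraints: Task Whiskey → Project Juliet → Task Sierra → Project Lima.
So Task Whiskey must precede Project Lima in any valid ordering.

Yes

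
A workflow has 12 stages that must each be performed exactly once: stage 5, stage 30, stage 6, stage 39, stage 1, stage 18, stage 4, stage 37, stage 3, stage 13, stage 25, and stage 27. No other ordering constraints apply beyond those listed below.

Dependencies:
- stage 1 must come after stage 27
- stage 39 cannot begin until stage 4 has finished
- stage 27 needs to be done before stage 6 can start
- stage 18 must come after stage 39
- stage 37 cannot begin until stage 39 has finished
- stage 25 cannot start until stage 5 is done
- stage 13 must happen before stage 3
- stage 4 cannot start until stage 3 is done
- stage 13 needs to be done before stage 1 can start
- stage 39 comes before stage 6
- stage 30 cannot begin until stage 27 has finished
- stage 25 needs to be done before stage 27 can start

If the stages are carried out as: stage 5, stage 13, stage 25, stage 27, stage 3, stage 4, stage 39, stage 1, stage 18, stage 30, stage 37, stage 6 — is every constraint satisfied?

Every stated constraint is respected: stage 27 sits at position 4, ahead of stage 6 at position 12, and each of the other listed pairs likewise has the predecessor earlier in the sequence.

Yes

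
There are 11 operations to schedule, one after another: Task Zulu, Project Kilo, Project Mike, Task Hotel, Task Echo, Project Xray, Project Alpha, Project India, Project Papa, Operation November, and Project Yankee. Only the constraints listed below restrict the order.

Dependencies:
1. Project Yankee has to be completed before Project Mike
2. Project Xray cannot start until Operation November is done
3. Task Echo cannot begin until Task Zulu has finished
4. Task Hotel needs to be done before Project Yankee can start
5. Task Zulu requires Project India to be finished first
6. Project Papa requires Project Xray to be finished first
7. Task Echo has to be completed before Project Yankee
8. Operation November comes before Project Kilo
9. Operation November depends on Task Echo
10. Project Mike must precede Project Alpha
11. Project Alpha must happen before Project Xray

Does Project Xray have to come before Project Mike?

The constraints actually force Project Mike before Project Xray (via Project Mike → Project Alpha → Project Xray), not the other way around.
So Project Xray never precedes Project Mike.

No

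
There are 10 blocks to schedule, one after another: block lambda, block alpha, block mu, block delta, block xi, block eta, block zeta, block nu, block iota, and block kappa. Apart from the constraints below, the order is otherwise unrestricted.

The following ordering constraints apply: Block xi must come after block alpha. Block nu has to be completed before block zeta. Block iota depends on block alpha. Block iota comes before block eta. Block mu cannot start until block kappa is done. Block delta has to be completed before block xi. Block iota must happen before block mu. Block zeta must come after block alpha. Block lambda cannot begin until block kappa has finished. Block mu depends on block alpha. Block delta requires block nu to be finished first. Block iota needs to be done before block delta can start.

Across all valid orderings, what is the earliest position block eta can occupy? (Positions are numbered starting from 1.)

3

The blocks that are forced before block eta, directly or transitively, are block alpha, block iota. That's 2 blocks.
With 2 mandatory predecessors, the earliest block eta can sit is position 2+1 = 3, and placing just those 2 first achieves it.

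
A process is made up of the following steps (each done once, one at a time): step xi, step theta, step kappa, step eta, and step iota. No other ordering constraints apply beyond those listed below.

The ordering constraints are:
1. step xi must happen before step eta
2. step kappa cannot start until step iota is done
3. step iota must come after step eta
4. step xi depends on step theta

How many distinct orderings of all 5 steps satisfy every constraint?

1

Only step theta has no prerequisites, so it must go first.
Continuing from there, at each step only one step has all its prerequisites placed, so the ordering is fully determined — there is exactly 1.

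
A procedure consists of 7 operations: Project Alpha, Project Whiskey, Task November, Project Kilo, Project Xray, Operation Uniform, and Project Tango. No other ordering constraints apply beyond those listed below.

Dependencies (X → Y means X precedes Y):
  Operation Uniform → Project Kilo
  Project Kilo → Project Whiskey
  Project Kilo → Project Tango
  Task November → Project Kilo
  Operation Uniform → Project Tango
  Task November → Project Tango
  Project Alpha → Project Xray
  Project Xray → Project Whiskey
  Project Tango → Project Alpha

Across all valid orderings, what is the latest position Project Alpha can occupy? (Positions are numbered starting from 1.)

5

Every operation that must follow Project Alpha has to come after it. Tracing all chains starting from Project Alpha, those operations are: Project Whiskey, Project Xray — 2 in total.
With 2 mandatory successors out of 7 operations total, the latest slot for Project Alpha is 7−2 = 5, and it's reachable by doing all non-successors before Project Alpha.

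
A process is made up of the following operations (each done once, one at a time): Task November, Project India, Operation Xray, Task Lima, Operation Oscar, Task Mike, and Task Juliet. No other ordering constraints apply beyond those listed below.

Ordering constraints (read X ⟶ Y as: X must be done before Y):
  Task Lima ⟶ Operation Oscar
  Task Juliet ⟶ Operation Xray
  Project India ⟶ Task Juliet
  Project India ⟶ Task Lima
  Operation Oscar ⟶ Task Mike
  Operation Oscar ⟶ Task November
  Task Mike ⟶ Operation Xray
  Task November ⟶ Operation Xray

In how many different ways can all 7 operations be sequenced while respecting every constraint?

10

Project India is the only operation with nothing required before it, so every ordering starts there.
Enumerating by repeatedly choosing an available operation (one whose prerequisites are all placed) gives 10 distinct complete orderings.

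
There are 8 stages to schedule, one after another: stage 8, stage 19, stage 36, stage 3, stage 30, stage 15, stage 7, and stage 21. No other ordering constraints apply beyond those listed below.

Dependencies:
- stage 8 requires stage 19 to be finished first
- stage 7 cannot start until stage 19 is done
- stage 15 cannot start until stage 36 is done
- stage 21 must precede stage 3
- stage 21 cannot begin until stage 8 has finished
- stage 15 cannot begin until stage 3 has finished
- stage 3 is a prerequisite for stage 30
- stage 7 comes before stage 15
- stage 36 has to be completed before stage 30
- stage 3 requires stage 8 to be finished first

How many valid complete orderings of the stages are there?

53

The stages with no prerequisites are stage 19, stage 36; any of them can be placed first.
Counting all ways to extend the partial order to a total order gives 53.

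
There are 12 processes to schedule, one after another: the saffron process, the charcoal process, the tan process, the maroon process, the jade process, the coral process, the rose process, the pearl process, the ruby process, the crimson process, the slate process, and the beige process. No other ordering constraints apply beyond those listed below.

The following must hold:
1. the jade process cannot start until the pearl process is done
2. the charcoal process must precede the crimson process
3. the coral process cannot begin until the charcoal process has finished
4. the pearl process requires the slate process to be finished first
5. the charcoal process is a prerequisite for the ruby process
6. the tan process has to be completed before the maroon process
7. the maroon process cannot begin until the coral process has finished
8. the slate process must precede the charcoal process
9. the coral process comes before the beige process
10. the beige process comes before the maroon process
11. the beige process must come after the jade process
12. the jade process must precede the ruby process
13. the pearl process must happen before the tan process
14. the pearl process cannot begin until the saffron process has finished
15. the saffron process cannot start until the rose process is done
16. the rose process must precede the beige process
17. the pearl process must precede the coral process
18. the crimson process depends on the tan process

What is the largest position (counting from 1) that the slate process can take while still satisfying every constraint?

3

The processes that are forced after the slate process, directly or by a chain of constraints, are the charcoal process, the tan process, the maroon process, the jade process, the coral process, the pearl process, the ruby process, the crimson process, the beige process. That's 9 processes.
So at least 9 processes follow the slate process, putting the slate process no later than position 3. That position is achievable by scheduling everything else first.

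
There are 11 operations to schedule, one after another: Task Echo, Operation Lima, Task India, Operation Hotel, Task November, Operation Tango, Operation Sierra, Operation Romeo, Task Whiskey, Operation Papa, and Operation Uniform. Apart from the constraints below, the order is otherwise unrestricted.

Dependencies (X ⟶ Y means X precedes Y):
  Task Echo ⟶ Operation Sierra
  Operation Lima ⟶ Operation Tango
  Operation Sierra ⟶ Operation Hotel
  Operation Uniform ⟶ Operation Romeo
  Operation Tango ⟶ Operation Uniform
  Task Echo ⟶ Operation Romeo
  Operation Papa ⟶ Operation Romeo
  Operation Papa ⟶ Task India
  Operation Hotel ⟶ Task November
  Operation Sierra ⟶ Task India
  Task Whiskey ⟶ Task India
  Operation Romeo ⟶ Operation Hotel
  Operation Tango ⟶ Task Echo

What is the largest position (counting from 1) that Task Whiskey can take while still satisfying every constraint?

The only operation forced after Task Whiskey (directly or by a chain) is Task India.
So at least 1 operation follows Task Whiskey, putting Task Whiskey no later than position 10. That position is achievable by scheduling everything else first.

10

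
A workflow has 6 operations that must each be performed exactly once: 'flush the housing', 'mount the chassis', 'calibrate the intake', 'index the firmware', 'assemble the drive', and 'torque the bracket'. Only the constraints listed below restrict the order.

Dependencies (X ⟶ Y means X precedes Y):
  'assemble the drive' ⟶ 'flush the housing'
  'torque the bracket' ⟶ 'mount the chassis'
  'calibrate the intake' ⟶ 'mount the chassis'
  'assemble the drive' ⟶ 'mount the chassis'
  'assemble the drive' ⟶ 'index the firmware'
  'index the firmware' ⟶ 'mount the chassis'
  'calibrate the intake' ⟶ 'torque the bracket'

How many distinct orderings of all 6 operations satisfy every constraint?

The operations with no prerequisites are 'calibrate the intake', 'assemble the drive'; any of them can be placed first.
Counting all ways to extend the partial order to a total order gives 26.

26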